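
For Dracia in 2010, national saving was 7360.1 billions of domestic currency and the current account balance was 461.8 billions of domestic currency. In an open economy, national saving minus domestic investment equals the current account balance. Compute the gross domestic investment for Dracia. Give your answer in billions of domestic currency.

S - I = CA (net lending to the rest of the world).
I = S - CA = 7360.1 - 461.8 = 6898.3

6898.3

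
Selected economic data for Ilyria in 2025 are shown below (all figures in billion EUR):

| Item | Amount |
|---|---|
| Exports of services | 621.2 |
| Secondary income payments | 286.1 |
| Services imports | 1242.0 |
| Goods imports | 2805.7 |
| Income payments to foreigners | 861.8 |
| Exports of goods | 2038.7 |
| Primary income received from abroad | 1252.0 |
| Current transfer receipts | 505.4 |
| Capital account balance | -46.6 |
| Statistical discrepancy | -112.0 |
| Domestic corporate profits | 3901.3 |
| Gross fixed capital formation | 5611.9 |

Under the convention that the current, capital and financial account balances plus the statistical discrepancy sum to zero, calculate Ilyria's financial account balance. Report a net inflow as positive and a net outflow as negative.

936.9

Goods balance = 2038.7 - 2805.7 = -767.0
Services balance = 621.2 - 1242.0 = -620.8
Trade balance (goods + services) = -767.0 + (-620.8) = -1387.8
Net primary income = 1252.0 - 861.8 = 390.2
Net secondary income = 505.4 - 286.1 = 219.3
Current account = -1387.8 + 390.2 + 219.3 = -778.3
Financial account = -(-778.3 + (-46.6) + (-112.0)) = 936.9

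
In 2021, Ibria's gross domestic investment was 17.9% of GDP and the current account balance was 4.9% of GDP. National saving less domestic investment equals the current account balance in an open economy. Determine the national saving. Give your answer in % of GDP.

22.8

S = I + CA = 17.9 + 4.9 = 22.8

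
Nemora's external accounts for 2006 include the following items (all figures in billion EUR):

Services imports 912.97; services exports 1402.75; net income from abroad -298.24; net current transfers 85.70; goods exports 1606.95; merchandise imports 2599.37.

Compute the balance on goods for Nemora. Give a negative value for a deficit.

Goods balance = 1606.95 - 2599.37 = -992.42

-992.42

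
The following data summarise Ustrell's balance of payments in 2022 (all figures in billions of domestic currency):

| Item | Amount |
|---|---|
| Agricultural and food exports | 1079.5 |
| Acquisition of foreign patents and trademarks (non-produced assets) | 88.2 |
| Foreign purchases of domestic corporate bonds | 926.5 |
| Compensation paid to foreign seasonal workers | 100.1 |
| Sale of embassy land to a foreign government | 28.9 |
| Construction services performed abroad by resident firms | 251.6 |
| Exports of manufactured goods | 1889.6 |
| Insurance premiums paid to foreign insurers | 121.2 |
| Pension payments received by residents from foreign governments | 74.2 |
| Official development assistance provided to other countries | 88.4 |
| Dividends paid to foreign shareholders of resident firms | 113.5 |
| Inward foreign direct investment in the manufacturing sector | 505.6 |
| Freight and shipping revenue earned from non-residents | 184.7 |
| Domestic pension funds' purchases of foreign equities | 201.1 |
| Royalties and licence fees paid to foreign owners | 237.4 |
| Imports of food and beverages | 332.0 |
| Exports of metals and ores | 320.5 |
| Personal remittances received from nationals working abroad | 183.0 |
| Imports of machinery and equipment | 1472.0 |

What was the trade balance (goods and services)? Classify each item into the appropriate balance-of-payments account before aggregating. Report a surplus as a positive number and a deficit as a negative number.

1563.3

Goods: 1079.5 - 1472.0 + 320.5 - 332.0 + 1889.6 = 1485.6
Services: 184.7 - 121.2 - 237.4 + 251.6 = 77.7
Trade balance = 1485.6 + 77.7 = 1563.3
(Excluded from the trade balance — capital account: acquisition of foreign patents and trademarks (non-produced assets) 88.2, sale of embassy land to a foreign government 28.9; financial account: foreign purchases of domestic corporate bonds 926.5, inward foreign direct investment in the manufacturing sector 505.6, domestic pension funds' purchases of foreign equities 201.1; primary income: compensation paid to foreign seasonal workers 100.1, dividends paid to foreign shareholders of resident firms 113.5; secondary income: pension payments received by residents from foreign governments 74.2, official development assistance provided to other countries 88.4, personal remittances received from nationals working abroad 183.0.)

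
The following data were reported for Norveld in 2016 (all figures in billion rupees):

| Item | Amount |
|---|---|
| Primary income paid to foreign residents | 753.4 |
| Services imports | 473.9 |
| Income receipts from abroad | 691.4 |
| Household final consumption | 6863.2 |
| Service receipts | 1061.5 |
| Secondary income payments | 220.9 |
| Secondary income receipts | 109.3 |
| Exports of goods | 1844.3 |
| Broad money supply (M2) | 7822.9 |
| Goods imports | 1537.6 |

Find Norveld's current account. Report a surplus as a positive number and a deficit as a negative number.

Goods balance = 1844.3 - 1537.6 = 306.7
Services balance = 1061.5 - 473.9 = 587.6
Trade balance (goods + services) = 306.7 + 587.6 = 894.3
Net primary income = 691.4 - 753.4 = -62.0
Net secondary income = 109.3 - 220.9 = -111.6
Current account = 894.3 + (-62.0) + (-111.6) = 720.7

720.7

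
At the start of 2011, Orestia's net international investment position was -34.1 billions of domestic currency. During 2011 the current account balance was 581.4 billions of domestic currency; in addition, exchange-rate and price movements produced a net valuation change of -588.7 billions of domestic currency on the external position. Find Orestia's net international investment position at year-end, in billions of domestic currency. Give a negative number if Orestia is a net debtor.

Change in NIIP = current account + net valuation change = 581.4 + (-588.7) = -7.3
End-of-year NIIP = -34.1 + (-7.3) = -41.4

-41.4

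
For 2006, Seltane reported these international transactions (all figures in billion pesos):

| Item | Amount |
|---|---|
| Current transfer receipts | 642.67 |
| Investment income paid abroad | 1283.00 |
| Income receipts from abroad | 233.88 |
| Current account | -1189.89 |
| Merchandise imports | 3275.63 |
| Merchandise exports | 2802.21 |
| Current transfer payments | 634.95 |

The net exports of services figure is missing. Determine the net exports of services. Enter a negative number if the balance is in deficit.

Current account = goods balance + services balance + net primary income + net secondary income
Sum of the known components = -1514.82
Net exports of services = CA - (known components) = -1189.89 - (-1514.82) = 324.93

324.93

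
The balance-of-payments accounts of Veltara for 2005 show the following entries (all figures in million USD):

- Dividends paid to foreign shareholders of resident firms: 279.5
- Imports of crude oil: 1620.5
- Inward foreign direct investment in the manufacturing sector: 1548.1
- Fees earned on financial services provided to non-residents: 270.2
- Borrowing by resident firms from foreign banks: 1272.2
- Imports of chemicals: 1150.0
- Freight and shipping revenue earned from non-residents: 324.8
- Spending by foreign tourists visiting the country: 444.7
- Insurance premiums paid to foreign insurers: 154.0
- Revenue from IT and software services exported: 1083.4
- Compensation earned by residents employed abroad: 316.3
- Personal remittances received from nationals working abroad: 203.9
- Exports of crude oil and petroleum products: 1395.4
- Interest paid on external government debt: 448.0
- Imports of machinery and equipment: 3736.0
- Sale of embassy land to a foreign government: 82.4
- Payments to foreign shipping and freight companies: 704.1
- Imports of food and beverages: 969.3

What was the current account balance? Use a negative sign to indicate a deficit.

-5022.7

Goods: -1150.0 + 1395.4 - 969.3 - 3736.0 - 1620.5 = -6080.4
Services: 444.7 + 324.8 - 154.0 - 704.1 + 270.2 + 1083.4 = 1265.0
Primary income: -279.5 - 448.0 + 316.3 = -411.2
Secondary income: 203.9
Current account = (-6080.4) + 1265.0 + (-411.2) + 203.9 = -5022.7
(Excluded from the current account — financial account: inward foreign direct investment in the manufacturing sector 1548.1, borrowing by resident firms from foreign banks 1272.2; capital account: sale of embassy land to a foreign government 82.4.)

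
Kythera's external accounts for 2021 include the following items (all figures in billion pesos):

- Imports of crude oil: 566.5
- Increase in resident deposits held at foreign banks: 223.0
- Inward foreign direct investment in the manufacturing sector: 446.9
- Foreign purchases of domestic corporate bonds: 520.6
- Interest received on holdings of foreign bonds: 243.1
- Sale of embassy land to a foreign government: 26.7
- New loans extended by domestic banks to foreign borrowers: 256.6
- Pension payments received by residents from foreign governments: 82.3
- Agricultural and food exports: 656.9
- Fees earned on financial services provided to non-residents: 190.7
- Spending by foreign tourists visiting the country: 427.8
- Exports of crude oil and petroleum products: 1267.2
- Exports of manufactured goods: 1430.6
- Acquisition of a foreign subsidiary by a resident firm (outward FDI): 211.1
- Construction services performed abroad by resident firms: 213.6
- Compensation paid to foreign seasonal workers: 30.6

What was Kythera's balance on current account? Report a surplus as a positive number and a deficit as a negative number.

Goods: 1430.6 + 1267.2 + 656.9 - 566.5 = 2788.2
Services: 213.6 + 427.8 + 190.7 = 832.1
Primary income: 243.1 - 30.6 = 212.5
Secondary income: 82.3
Current account = 2788.2 + 832.1 + 212.5 + 82.3 = 3915.1
(Excluded from the current account — financial account: increase in resident deposits held at foreign banks 223.0, inward foreign direct investment in the manufacturing sector 446.9, foreign purchases of domestic corporate bonds 520.6, new loans extended by domestic banks to foreign borrowers 256.6, acquisition of a foreign subsidiary by a resident firm (outward FDI) 211.1; capital account: sale of embassy land to a foreign government 26.7.)

3915.1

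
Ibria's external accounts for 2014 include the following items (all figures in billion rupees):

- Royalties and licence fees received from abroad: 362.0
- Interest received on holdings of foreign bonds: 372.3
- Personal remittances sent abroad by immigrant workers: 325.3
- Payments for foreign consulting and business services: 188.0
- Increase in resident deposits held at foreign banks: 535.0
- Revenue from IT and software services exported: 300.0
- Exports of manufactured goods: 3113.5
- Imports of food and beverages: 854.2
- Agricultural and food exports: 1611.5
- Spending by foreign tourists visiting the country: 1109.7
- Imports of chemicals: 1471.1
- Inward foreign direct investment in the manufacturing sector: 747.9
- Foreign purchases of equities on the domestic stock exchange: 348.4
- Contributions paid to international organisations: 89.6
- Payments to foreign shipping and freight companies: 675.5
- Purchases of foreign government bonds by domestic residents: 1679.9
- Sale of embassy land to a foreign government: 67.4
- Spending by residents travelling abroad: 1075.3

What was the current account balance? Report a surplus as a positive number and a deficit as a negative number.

Goods: 1611.5 - 1471.1 + 3113.5 - 854.2 = 2399.7
Services: 1109.7 + 300.0 - 188.0 - 675.5 + 362.0 - 1075.3 = -167.1
Primary income: 372.3
Secondary income: -89.6 - 325.3 = -414.9
Current account = 2399.7 + (-167.1) + 372.3 + (-414.9) = 2190.0
(Excluded from the current account — financial account: increase in resident deposits held at foreign banks 535.0, inward foreign direct investment in the manufacturing sector 747.9, foreign purchases of equities on the domestic stock exchange 348.4, purchases of foreign government bonds by domestic residents 1679.9; capital account: sale of embassy land to a foreign government 67.4.)

2190.0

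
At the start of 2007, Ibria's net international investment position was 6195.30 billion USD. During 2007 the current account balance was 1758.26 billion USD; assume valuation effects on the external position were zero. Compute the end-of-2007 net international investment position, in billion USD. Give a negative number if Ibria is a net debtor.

7953.56

With no valuation effects, change in NIIP = current account = 1758.26
End-of-year NIIP = 6195.30 + 1758.26 = 7953.56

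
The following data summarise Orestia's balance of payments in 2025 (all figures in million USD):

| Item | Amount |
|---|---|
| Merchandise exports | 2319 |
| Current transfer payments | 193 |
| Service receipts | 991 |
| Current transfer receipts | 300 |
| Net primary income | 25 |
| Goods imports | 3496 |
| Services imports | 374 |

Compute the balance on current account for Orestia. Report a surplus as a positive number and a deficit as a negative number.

-428

Goods balance = 2319 - 3496 = -1177
Services balance = 991 - 374 = 617
Trade balance (goods + services) = -1177 + 617 = -560
Net primary income = 25
Net secondary income = 300 - 193 = 107
Current account = -560 + 25 + 107 = -428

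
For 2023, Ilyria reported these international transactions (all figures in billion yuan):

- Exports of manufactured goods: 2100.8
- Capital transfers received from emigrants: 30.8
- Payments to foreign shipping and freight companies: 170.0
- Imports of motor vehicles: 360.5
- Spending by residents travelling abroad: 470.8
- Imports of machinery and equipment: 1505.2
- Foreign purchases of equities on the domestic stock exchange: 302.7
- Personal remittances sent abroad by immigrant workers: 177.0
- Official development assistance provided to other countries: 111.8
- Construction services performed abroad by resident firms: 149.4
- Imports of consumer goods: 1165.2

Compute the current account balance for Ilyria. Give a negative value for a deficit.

Goods: 2100.8 - 360.5 - 1165.2 - 1505.2 = -930.1
Services: -470.8 - 170.0 + 149.4 = -491.4
Secondary income: -111.8 - 177.0 = -288.8
Current account = (-930.1) + (-491.4) + (-288.8) = -1710.3
(Excluded from the current account — capital account: capital transfers received from emigrants 30.8; financial account: foreign purchases of equities on the domestic stock exchange 302.7.)

-1710.3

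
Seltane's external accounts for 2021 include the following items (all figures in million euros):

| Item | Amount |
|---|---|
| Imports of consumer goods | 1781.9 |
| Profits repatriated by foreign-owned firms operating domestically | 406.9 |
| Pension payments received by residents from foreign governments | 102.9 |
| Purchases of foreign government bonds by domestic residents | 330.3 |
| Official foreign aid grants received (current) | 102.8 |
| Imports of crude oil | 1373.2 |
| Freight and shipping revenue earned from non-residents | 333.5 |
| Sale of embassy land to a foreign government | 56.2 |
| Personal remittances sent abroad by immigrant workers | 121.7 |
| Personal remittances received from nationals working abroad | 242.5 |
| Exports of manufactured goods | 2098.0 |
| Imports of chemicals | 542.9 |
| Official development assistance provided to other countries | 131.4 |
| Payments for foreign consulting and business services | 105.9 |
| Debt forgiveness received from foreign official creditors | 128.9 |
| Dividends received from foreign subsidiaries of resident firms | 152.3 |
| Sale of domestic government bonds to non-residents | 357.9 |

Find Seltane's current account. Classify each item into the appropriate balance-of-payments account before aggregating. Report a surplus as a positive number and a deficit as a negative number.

Goods: 2098.0 - 542.9 - 1373.2 - 1781.9 = -1600.0
Services: 333.5 - 105.9 = 227.6
Primary income: -406.9 + 152.3 = -254.6
Secondary income: 102.9 + 242.5 - 131.4 + 102.8 - 121.7 = 195.1
Current account = (-1600.0) + 227.6 + (-254.6) + 195.1 = -1431.9
(Excluded from the current account — financial account: purchases of foreign government bonds by domestic residents 330.3, sale of domestic government bonds to non-residents 357.9; capital account: sale of embassy land to a foreign government 56.2, debt forgiveness received from foreign official creditors 128.9.)

-1431.9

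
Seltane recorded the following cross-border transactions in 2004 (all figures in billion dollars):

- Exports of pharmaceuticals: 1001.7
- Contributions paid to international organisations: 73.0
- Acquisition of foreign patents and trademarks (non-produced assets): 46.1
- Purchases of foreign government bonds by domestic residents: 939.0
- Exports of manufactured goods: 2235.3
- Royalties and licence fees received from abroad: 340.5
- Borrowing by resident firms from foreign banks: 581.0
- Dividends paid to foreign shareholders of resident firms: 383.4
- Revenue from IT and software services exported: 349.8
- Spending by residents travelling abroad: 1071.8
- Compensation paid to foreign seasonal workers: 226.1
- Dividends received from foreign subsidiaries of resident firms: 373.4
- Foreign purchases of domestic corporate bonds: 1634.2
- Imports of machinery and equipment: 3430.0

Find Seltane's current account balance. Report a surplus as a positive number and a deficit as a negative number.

Goods: -3430.0 + 2235.3 + 1001.7 = -193.0
Services: 349.8 + 340.5 - 1071.8 = -381.5
Primary income: 373.4 - 226.1 - 383.4 = -236.1
Secondary income: -73.0
Current account = (-193.0) + (-381.5) + (-236.1) + (-73.0) = -883.6
(Excluded from the current account — capital account: acquisition of foreign patents and trademarks (non-produced assets) 46.1; financial account: purchases of foreign government bonds by domestic residents 939.0, borrowing by resident firms from foreign banks 581.0, foreign purchases of domestic corporate bonds 1634.2.)

-883.6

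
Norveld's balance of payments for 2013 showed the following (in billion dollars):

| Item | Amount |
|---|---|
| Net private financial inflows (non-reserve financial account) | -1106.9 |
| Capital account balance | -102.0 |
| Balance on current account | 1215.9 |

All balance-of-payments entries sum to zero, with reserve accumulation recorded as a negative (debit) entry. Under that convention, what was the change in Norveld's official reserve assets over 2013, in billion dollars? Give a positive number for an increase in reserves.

Official reserve transactions balance = -(1215.9 + (-102.0) + (-1106.9)) = -7.0
An accumulation of reserves is recorded as a debit (negative entry), so the change in the stock of reserves is the negative of that balance.
Change in official reserves = -(-7.0) = 7.0

7.0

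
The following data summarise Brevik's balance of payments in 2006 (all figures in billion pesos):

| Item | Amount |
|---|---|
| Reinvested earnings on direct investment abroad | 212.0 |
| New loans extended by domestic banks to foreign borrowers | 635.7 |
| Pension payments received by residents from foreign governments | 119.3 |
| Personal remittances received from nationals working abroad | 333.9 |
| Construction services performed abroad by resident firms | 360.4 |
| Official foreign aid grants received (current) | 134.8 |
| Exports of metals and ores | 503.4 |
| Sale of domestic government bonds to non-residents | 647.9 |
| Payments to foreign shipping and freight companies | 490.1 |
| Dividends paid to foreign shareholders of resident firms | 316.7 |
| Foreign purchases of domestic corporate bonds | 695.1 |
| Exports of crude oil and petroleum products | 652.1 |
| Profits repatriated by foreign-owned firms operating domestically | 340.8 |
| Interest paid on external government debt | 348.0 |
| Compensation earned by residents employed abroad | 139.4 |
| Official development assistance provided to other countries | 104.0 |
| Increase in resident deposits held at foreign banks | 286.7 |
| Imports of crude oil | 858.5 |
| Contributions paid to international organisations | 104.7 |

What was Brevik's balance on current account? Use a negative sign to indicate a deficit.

Goods: -858.5 + 652.1 + 503.4 = 297.0
Services: -490.1 + 360.4 = -129.7
Primary income: 139.4 + 212.0 - 348.0 - 316.7 - 340.8 = -654.1
Secondary income: 333.9 + 119.3 - 104.7 - 104.0 + 134.8 = 379.3
Current account = 297.0 + (-129.7) + (-654.1) + 379.3 = -107.5
(Excluded from the current account — financial account: new loans extended by domestic banks to foreign borrowers 635.7, sale of domestic government bonds to non-residents 647.9, foreign purchases of domestic corporate bonds 695.1, increase in resident deposits held at foreign banks 286.7.)

-107.5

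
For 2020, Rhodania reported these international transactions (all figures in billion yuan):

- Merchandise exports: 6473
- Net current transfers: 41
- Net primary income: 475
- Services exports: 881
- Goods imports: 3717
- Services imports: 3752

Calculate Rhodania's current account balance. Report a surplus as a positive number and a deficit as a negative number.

401

Goods balance = 6473 - 3717 = 2756
Services balance = 881 - 3752 = -2871
Trade balance (goods + services) = 2756 + (-2871) = -115
Net primary income = 475
Net secondary income = 41
Current account = -115 + 475 + 41 = 401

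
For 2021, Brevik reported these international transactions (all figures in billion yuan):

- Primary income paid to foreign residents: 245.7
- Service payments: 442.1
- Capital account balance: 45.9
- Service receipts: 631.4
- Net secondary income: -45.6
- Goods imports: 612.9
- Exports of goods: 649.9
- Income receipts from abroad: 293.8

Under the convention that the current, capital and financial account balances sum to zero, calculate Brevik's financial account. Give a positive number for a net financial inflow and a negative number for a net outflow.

-274.7

Goods balance = 649.9 - 612.9 = 37.0
Services balance = 631.4 - 442.1 = 189.3
Trade balance (goods + services) = 37.0 + 189.3 = 226.3
Net primary income = 293.8 - 245.7 = 48.1
Net secondary income = -45.6
Current account = 226.3 + 48.1 + (-45.6) = 228.8
Financial account = -(228.8 + 45.9) = -274.7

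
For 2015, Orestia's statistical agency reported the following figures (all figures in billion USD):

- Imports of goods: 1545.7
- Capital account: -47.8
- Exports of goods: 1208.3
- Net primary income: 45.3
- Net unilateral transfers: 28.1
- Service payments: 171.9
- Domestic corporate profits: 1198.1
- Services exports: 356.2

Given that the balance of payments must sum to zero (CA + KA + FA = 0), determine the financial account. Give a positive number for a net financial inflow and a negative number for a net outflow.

127.5

Goods balance = 1208.3 - 1545.7 = -337.4
Services balance = 356.2 - 171.9 = 184.3
Trade balance (goods + services) = -337.4 + 184.3 = -153.1
Net primary income = 45.3
Net secondary income = 28.1
Current account = -153.1 + 45.3 + 28.1 = -79.7
Financial account = -(-79.7 + (-47.8)) = 127.5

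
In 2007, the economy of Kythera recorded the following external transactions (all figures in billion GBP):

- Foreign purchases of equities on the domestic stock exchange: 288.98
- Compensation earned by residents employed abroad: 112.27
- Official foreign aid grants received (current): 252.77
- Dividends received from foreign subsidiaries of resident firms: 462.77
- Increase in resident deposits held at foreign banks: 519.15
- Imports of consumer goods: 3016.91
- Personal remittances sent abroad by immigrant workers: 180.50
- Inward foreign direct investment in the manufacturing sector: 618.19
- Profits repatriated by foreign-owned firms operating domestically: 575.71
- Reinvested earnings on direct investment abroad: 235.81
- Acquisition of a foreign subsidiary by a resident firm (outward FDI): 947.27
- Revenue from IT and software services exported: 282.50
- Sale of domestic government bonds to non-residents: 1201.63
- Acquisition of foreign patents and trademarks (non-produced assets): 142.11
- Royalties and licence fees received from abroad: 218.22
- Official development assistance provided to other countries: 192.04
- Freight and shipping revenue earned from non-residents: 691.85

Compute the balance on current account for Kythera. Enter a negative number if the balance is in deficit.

-1708.97

Goods: -3016.91
Services: 691.85 + 218.22 + 282.50 = 1192.57
Primary income: -575.71 + 462.77 + 112.27 + 235.81 = 235.14
Secondary income: -180.50 + 252.77 - 192.04 = -119.77
Current account = (-3016.91) + 1192.57 + 235.14 + (-119.77) = -1708.97
(Excluded from the current account — financial account: foreign purchases of equities on the domestic stock exchange 288.98, increase in resident deposits held at foreign banks 519.15, inward foreign direct investment in the manufacturing sector 618.19, acquisition of a foreign subsidiary by a resident firm (outward FDI) 947.27, sale of domestic government bonds to non-residents 1201.63; capital account: acquisition of foreign patents and trademarks (non-produced assets) 142.11.)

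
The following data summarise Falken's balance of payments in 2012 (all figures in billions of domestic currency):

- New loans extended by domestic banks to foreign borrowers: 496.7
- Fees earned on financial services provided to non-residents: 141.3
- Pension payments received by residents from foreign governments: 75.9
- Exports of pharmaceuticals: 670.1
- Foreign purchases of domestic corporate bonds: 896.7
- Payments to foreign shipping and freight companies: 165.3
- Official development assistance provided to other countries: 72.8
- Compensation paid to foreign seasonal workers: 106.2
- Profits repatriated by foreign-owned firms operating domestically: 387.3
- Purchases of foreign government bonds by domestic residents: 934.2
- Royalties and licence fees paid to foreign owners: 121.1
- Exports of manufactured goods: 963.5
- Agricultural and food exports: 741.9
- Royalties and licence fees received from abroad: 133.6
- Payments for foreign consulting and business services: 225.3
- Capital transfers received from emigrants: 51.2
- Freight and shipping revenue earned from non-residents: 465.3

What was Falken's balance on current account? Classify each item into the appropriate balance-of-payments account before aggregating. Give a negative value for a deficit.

2113.6

Goods: 741.9 + 963.5 + 670.1 = 2375.5
Services: 133.6 + 465.3 - 121.1 - 165.3 + 141.3 - 225.3 = 228.5
Primary income: -106.2 - 387.3 = -493.5
Secondary income: 75.9 - 72.8 = 3.1
Current account = 2375.5 + 228.5 + (-493.5) + 3.1 = 2113.6
(Excluded from the current account — financial account: new loans extended by domestic banks to foreign borrowers 496.7, foreign purchases of domestic corporate bonds 896.7, purchases of foreign government bonds by domestic residents 934.2; capital account: capital transfers received from emigrants 51.2.)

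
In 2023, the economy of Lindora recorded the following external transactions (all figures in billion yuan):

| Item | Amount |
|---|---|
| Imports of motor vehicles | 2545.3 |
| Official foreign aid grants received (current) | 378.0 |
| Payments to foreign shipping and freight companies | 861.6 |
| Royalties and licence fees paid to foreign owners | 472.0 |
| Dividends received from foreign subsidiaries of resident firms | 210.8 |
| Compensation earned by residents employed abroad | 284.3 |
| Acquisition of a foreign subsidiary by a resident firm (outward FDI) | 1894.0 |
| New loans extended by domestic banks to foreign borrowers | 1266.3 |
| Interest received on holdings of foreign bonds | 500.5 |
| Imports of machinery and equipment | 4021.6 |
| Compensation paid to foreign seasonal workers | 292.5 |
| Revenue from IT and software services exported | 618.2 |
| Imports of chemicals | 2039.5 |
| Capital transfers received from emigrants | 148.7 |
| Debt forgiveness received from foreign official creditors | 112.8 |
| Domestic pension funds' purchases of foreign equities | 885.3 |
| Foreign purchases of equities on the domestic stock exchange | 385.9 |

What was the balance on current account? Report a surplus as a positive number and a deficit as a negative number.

Goods: -2039.5 - 4021.6 - 2545.3 = -8606.4
Services: 618.2 - 861.6 - 472.0 = -715.4
Primary income: -292.5 + 284.3 + 500.5 + 210.8 = 703.1
Secondary income: 378.0
Current account = (-8606.4) + (-715.4) + 703.1 + 378.0 = -8240.7
(Excluded from the current account — financial account: acquisition of a foreign subsidiary by a resident firm (outward FDI) 1894.0, new loans extended by domestic banks to foreign borrowers 1266.3, domestic pension funds' purchases of foreign equities 885.3, foreign purchases of equities on the domestic stock exchange 385.9; capital account: capital transfers received from emigrants 148.7, debt forgiveness received from foreign official creditors 112.8.)

-8240.7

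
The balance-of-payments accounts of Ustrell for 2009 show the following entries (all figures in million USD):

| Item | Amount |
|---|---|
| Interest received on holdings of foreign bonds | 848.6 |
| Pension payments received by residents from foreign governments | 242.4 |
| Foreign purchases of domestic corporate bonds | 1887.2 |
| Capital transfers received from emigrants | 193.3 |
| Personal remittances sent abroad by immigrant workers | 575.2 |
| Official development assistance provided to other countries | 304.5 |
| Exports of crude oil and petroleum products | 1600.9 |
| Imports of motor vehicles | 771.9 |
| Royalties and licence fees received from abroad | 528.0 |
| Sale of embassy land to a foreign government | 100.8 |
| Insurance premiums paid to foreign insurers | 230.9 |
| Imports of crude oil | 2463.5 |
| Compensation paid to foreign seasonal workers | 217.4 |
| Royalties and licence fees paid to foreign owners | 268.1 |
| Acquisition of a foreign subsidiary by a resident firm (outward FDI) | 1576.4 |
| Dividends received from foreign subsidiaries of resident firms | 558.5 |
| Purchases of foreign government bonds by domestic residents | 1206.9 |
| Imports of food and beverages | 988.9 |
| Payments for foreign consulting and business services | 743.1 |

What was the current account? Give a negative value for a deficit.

Goods: -2463.5 - 771.9 - 988.9 + 1600.9 = -2623.4
Services: -743.1 - 230.9 - 268.1 + 528.0 = -714.1
Primary income: 558.5 - 217.4 + 848.6 = 1189.7
Secondary income: -304.5 + 242.4 - 575.2 = -637.3
Current account = (-2623.4) + (-714.1) + 1189.7 + (-637.3) = -2785.1
(Excluded from the current account — financial account: foreign purchases of domestic corporate bonds 1887.2, acquisition of a foreign subsidiary by a resident firm (outward FDI) 1576.4, purchases of foreign government bonds by domestic residents 1206.9; capital account: capital transfers received from emigrants 193.3, sale of embassy land to a foreign government 100.8.)

-2785.1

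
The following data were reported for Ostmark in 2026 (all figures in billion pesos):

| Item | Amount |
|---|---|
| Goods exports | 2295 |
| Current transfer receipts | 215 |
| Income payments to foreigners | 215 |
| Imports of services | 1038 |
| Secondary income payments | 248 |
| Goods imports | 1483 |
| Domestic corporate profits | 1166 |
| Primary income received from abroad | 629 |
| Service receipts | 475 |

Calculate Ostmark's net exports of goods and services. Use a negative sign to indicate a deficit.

249

Goods balance = 2295 - 1483 = 812
Services balance = 475 - 1038 = -563
Trade balance (goods + services) = 812 + (-563) = 249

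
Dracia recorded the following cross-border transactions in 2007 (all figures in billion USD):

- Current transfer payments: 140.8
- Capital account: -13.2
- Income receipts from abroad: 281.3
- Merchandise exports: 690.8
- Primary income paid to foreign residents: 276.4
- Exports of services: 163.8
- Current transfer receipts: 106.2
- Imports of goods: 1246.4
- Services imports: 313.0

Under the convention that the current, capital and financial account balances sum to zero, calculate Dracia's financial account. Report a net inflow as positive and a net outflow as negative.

Goods balance = 690.8 - 1246.4 = -555.6
Services balance = 163.8 - 313.0 = -149.2
Trade balance (goods + services) = -555.6 + (-149.2) = -704.8
Net primary income = 281.3 - 276.4 = 4.9
Net secondary income = 106.2 - 140.8 = -34.6
Current account = -704.8 + 4.9 + (-34.6) = -734.5
Financial account = -(-734.5 + (-13.2)) = 747.7

747.7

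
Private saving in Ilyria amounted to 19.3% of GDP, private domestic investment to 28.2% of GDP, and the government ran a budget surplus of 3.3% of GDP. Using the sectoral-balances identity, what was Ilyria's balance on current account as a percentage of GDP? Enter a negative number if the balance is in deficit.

-5.6

By the sectoral-balances identity, CA = (S_private - I) + (T - G).
Private balance = 19.3 - 28.2 = -8.9
Government balance (T - G) = 3.3
CA = -8.9 + 3.3 = -5.6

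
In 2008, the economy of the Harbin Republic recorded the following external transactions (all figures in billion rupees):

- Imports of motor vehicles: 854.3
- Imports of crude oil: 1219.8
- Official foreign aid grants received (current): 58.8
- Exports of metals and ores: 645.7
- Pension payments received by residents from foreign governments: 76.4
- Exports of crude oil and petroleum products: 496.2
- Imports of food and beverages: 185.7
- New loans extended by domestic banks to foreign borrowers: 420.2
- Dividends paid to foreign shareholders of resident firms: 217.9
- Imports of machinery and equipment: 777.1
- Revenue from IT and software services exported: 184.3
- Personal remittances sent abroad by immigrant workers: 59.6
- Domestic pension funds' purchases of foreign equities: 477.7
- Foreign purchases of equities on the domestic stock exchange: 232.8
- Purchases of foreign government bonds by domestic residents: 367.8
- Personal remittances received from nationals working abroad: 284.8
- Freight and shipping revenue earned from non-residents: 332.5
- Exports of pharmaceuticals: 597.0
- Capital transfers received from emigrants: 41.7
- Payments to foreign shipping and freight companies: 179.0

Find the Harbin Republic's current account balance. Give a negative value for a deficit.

Goods: -777.1 - 1219.8 + 645.7 + 597.0 + 496.2 - 185.7 - 854.3 = -1298.0
Services: 184.3 + 332.5 - 179.0 = 337.8
Primary income: -217.9
Secondary income: 58.8 - 59.6 + 76.4 + 284.8 = 360.4
Current account = (-1298.0) + 337.8 + (-217.9) + 360.4 = -817.7
(Excluded from the current account — financial account: new loans extended by domestic banks to foreign borrowers 420.2, domestic pension funds' purchases of foreign equities 477.7, foreign purchases of equities on the domestic stock exchange 232.8, purchases of foreign government bonds by domestic residents 367.8; capital account: capital transfers received from emigrants 41.7.)

-817.7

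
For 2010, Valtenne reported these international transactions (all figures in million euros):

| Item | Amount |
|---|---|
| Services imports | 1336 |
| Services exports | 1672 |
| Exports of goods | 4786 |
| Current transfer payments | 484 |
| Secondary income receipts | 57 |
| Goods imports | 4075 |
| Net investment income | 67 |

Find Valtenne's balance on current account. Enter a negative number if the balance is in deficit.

Goods balance = 4786 - 4075 = 711
Services balance = 1672 - 1336 = 336
Trade balance (goods + services) = 711 + 336 = 1047
Net primary income = 67
Net secondary income = 57 - 484 = -427
Current account = 1047 + 67 + (-427) = 687

687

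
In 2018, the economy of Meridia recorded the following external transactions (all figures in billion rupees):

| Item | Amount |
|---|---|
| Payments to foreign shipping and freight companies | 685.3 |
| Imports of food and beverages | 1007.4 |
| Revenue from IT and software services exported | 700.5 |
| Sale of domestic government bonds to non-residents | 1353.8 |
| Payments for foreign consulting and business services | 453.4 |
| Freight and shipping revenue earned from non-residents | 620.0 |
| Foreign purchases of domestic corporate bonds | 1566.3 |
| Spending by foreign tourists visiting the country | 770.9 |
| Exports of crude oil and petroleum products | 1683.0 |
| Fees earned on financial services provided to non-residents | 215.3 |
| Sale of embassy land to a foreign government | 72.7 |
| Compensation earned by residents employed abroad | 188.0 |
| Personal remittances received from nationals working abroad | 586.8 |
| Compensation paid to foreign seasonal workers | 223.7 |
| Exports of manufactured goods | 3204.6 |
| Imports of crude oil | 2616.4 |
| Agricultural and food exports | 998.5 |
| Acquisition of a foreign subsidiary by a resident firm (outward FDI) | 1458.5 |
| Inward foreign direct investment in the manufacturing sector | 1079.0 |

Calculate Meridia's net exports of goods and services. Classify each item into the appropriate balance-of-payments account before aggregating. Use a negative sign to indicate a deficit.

3430.3

Goods: 1683.0 + 3204.6 + 998.5 - 2616.4 - 1007.4 = 2262.3
Services: 620.0 - 453.4 + 770.9 + 700.5 - 685.3 + 215.3 = 1168.0
Trade balance = 2262.3 + 1168.0 = 3430.3
(Excluded from the trade balance — financial account: sale of domestic government bonds to non-residents 1353.8, foreign purchases of domestic corporate bonds 1566.3, acquisition of a foreign subsidiary by a resident firm (outward FDI) 1458.5, inward foreign direct investment in the manufacturing sector 1079.0; capital account: sale of embassy land to a foreign government 72.7; primary income: compensation earned by residents employed abroad 188.0, compensation paid to foreign seasonal workers 223.7; secondary income: personal remittances received from nationals working abroad 586.8.)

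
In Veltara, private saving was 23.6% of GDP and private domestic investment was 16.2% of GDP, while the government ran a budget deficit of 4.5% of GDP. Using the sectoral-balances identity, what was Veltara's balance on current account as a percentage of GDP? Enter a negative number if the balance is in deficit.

2.9

By the sectoral-balances identity, CA = (S_private - I) + (T - G).
Private balance = 23.6 - 16.2 = 7.4
Government balance (T - G) = -4.5
CA = 7.4 + (-4.5) = 2.9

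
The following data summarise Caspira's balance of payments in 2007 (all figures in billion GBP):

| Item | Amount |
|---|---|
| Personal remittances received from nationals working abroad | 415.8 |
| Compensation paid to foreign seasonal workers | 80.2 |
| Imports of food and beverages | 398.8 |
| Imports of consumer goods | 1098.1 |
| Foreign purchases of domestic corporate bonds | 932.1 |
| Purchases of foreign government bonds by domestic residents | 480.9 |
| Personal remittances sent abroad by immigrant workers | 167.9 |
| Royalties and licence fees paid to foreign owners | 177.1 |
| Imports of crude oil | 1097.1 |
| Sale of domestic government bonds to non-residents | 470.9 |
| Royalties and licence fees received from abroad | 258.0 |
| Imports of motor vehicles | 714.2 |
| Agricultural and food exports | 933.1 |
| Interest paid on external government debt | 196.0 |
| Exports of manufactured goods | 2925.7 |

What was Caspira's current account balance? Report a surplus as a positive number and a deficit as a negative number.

Goods: -1098.1 + 2925.7 - 714.2 - 1097.1 - 398.8 + 933.1 = 550.6
Services: -177.1 + 258.0 = 80.9
Primary income: -80.2 - 196.0 = -276.2
Secondary income: 415.8 - 167.9 = 247.9
Current account = 550.6 + 80.9 + (-276.2) + 247.9 = 603.2
(Excluded from the current account — financial account: foreign purchases of domestic corporate bonds 932.1, purchases of foreign government bonds by domestic residents 480.9, sale of domestic government bonds to non-residents 470.9.)

603.2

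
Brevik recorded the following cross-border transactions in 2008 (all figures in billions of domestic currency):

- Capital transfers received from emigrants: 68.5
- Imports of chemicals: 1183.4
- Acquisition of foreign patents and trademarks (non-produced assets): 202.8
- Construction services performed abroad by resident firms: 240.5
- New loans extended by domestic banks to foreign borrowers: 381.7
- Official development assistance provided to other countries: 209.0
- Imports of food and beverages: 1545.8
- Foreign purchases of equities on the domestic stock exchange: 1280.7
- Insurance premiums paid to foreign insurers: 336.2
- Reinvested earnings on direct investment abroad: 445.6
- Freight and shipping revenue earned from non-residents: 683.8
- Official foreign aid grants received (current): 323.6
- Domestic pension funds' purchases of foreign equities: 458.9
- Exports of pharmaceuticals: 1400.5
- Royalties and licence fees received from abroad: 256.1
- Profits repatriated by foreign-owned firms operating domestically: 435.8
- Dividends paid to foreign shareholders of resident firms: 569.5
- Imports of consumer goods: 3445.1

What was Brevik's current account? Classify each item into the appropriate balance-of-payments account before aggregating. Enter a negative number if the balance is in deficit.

Goods: -3445.1 + 1400.5 - 1183.4 - 1545.8 = -4773.8
Services: 256.1 - 336.2 + 683.8 + 240.5 = 844.2
Primary income: -569.5 - 435.8 + 445.6 = -559.7
Secondary income: -209.0 + 323.6 = 114.6
Current account = (-4773.8) + 844.2 + (-559.7) + 114.6 = -4374.7
(Excluded from the current account — capital account: capital transfers received from emigrants 68.5, acquisition of foreign patents and trademarks (non-produced assets) 202.8; financial account: new loans extended by domestic banks to foreign borrowers 381.7, foreign purchases of equities on the domestic stock exchange 1280.7, domestic pension funds' purchases of foreign equities 458.9.)

-4374.7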